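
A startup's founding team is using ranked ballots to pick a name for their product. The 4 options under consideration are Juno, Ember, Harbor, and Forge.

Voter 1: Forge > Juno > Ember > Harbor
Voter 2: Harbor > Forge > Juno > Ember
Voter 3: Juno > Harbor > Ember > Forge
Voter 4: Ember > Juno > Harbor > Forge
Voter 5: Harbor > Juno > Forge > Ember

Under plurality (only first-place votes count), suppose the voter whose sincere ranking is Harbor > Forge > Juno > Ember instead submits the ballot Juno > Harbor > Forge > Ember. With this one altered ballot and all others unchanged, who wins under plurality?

Juno

First-place totals with the altered ballot: Juno 2, Ember 1, Harbor 1, Forge 1.
The switch changes the winner from Harbor to Juno.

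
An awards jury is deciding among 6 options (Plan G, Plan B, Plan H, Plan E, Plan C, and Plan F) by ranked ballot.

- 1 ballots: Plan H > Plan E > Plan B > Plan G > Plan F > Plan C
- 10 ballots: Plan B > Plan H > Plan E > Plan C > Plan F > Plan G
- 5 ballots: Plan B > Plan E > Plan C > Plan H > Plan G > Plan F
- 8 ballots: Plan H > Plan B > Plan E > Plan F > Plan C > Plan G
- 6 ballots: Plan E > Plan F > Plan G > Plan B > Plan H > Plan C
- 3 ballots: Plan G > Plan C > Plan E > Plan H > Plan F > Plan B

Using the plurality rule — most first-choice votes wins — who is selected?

Plan B

First-place vote totals:
  Plan G: 3
  Plan B: 15
  Plan H: 9
  Plan E: 6
  Plan C: 0
  Plan F: 0
Plan B has the most first-place votes.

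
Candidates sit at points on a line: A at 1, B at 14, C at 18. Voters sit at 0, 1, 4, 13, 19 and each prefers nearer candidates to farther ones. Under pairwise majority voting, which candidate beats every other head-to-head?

With single-peaked preferences on a line, the Condorcet winner is the candidate closest to the median voter.
The median voter (position 4) is closest to A at 1.
Check: A vs B — voters closer to A: 3 of 5.

A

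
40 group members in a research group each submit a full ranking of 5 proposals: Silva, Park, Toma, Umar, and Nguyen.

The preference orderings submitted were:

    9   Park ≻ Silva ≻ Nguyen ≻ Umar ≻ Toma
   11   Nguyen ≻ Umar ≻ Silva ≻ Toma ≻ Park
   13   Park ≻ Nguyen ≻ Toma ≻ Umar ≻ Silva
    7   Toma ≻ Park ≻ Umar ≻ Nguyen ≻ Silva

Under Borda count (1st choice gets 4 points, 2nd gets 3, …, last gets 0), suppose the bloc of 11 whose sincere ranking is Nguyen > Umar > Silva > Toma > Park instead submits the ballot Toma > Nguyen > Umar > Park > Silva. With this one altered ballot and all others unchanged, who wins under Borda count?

Borda totals with the altered ballot: Silva 27, Park 120, Toma 98, Umar 58, Nguyen 97.
The winner is unchanged: still Park.

Park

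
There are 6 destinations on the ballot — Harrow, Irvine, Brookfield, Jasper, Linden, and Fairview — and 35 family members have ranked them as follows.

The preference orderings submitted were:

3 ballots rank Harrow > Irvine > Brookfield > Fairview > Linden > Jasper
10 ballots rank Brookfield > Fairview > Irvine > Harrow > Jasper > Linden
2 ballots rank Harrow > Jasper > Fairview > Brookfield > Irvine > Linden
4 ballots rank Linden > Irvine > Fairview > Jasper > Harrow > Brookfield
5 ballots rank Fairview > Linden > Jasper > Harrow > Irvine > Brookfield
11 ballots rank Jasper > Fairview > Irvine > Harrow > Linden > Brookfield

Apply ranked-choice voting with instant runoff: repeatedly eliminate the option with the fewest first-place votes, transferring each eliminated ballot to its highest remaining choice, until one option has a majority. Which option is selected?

Round 1: Jasper 11, Brookfield 10, Harrow 5, Fairview 5, Linden 4, Irvine 0. Irvine has the fewest and is eliminated.
Round 2: Jasper 11, Brookfield 10, Harrow 5, Fairview 5, Linden 4. Linden has the fewest and is eliminated.
Round 3: Jasper 11, Brookfield 10, Fairview 9, Harrow 5. Harrow has the fewest and is eliminated.
Round 4: Brookfield 13, Jasper 13, Fairview 9. Fairview has the fewest and is eliminated.
Round 5: Jasper 22, Brookfield 13. Jasper has a majority.

Jasper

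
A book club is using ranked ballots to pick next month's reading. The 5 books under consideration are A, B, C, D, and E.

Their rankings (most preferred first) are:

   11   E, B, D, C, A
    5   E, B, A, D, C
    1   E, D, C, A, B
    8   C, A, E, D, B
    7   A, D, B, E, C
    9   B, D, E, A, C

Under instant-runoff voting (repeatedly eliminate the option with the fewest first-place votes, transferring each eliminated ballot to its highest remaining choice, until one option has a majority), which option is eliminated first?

Round 1: E 17, B 9, C 8, A 7, D 0. D has the fewest and is eliminated.
Round 2: E 17, B 9, C 8, A 7. A has the fewest and is eliminated.
Round 3: E 17, B 16, C 8. C has the fewest and is eliminated.
Round 4: E 25, B 16. E has a majority.

D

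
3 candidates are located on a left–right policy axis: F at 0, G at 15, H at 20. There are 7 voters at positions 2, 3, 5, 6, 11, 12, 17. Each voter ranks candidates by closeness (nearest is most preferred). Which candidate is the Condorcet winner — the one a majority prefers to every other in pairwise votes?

With single-peaked preferences on a line, the Condorcet winner is the candidate closest to the median voter.
The median voter (position 6) is closest to F at 0.
Check: F vs G — voters closer to F: 4 of 7.

F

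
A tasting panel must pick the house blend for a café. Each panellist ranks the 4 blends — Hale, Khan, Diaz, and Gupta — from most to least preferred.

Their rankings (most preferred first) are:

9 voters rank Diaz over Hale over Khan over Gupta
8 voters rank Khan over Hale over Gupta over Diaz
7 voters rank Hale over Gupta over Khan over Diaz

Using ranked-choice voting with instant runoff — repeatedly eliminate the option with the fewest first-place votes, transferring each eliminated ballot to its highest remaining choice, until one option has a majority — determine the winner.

Khan

Round 1: Diaz 9, Khan 8, Hale 7, Gupta 0. Gupta has the fewest and is eliminated.
Round 2: Diaz 9, Khan 8, Hale 7. Hale has the fewest and is eliminated.
Round 3: Khan 15, Diaz 9. Khan has a majority.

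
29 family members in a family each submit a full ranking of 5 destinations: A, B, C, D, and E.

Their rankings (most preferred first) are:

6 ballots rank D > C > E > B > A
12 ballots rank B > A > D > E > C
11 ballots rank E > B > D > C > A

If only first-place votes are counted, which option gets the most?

First-place vote totals:
  A: 0
  B: 12
  C: 0
  D: 6
  E: 11
B has the most first-place votes.

B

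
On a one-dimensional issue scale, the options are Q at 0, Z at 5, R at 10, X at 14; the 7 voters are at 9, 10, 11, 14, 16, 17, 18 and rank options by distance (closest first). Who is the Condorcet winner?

X

With single-peaked preferences on a line, the Condorcet winner is the candidate closest to the median voter.
The median voter (position 14) is closest to X at 14.
Check: X vs Z — voters closer to X: 6 of 7.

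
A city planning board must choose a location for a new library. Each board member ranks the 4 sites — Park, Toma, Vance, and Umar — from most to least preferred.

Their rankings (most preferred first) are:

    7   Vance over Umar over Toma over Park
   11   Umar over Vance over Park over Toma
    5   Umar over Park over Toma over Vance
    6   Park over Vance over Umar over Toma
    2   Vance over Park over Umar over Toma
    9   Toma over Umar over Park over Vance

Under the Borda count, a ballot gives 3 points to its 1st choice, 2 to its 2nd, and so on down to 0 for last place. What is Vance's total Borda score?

Borda scores:
  Park: 7·0 + 11·1 + 5·2 + 6·3 + 2·2 + 9·1 = 52
  Toma: 7·1 + 11·0 + 5·1 + 6·0 + 2·0 + 9·3 = 39
  Vance: 7·3 + 11·2 + 5·0 + 6·2 + 2·3 + 9·0 = 61
  Umar: 7·2 + 11·3 + 5·3 + 6·1 + 2·1 + 9·2 = 88

61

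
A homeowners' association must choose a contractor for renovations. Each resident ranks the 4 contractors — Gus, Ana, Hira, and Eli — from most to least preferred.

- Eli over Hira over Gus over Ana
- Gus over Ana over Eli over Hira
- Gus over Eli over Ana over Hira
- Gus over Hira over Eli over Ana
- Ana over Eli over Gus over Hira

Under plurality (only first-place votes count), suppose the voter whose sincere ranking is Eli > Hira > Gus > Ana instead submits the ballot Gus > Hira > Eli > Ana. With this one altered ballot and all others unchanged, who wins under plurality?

First-place totals with the altered ballot: Gus 4, Ana 1, Hira 0, Eli 0.
The winner is unchanged: still Gus.

Gus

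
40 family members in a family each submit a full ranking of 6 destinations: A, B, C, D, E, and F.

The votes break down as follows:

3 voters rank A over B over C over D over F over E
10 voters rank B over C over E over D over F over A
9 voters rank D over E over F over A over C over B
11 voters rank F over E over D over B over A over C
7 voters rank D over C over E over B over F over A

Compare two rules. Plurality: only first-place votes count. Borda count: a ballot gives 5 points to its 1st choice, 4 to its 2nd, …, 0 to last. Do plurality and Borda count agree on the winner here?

Plurality first-place counts: A 3, B 10, C 0, D 16, E 0, F 11 → D.
Borda totals: A 44, B 98, C 86, D 139, E 131, F 102 → D.
The two rules agree on D.

Yes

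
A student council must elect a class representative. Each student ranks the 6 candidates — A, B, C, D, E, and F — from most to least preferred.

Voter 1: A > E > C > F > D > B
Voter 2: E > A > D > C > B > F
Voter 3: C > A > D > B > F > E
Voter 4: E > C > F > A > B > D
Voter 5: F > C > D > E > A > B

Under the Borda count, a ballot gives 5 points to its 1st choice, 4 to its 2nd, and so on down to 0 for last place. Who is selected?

Borda scores:
  A: 5 + 4 + 4 + 2 + 1 = 16
  B: 0 + 1 + 2 + 1 + 0 = 4
  C: 3 + 2 + 5 + 4 + 4 = 18
  D: 1 + 3 + 3 + 0 + 3 = 10
  E: 4 + 5 + 0 + 5 + 2 = 16
  F: 2 + 0 + 1 + 3 + 5 = 11
C has the highest total.

C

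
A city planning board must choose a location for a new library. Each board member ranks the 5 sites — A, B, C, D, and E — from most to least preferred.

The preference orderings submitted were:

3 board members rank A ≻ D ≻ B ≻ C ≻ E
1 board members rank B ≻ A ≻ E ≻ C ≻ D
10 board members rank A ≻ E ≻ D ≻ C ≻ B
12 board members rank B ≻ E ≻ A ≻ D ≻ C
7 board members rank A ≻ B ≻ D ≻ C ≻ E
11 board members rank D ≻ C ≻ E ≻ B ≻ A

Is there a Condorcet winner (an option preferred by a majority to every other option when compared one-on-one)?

No

Head-to-head results (44 voters total):
A vs B: B wins 24–20.
A vs C: A wins 33–11.
A vs D: A wins 33–11.
A vs E: E wins 23–21.
B vs C: B wins 23–21.
B vs D: D wins 24–20.
B vs E: B wins 23–21.
C vs D: D wins 43–1.
C vs E: E wins 23–21.
D vs E: E wins 23–21.
No candidate beats all others: A beats D beats B beats A, a majority cycle.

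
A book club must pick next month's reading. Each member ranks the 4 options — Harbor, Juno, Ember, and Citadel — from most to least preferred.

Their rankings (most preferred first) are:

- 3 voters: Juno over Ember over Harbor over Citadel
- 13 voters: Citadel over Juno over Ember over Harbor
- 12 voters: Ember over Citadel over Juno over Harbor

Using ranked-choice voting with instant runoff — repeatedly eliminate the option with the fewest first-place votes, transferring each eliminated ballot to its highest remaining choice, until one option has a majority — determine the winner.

Round 1: Citadel 13, Ember 12, Juno 3, Harbor 0. Harbor has the fewest and is eliminated.
Round 2: Citadel 13, Ember 12, Juno 3. Juno has the fewest and is eliminated.
Round 3: Ember 15, Citadel 13. Ember has a majority.

Ember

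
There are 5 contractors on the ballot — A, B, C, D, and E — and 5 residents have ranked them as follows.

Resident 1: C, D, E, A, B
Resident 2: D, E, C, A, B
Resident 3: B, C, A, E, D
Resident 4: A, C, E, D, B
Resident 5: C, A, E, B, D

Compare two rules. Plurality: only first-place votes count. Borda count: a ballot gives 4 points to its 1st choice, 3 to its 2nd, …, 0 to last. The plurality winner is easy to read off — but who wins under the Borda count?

C

Plurality first-place counts: A 1, B 1, C 2, D 1, E 0 → C.
Borda totals: A 11, B 5, C 16, D 8, E 10 → C.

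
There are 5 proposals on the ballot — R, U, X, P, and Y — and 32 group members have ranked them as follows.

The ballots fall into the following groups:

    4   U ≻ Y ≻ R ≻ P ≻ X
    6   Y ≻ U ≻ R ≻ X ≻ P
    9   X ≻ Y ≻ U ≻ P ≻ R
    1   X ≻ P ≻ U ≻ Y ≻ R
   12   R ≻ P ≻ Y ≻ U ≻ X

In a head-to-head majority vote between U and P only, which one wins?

U

Ballots ranking U above P: 4+6+9 = 19.
Ballots ranking P above U: 1+12 = 13.
U wins the head-to-head, 19–13.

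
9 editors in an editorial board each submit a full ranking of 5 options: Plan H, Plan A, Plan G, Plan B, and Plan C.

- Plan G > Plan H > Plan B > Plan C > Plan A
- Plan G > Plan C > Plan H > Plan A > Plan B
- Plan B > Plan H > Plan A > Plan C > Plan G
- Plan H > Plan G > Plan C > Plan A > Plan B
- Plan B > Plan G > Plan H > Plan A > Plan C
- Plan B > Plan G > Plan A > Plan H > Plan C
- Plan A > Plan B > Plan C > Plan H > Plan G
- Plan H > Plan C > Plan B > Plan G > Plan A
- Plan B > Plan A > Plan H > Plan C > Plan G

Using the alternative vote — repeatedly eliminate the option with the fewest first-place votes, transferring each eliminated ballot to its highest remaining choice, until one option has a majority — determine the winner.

Plan B

Round 1: Plan B 4, Plan H 2, Plan G 2, Plan A 1, Plan C 0. Plan C has the fewest and is eliminated.
Round 2: Plan B 4, Plan H 2, Plan G 2, Plan A 1. Plan A has the fewest and is eliminated.
Round 3: Plan B 5, Plan H 2, Plan G 2. Plan B has a majority.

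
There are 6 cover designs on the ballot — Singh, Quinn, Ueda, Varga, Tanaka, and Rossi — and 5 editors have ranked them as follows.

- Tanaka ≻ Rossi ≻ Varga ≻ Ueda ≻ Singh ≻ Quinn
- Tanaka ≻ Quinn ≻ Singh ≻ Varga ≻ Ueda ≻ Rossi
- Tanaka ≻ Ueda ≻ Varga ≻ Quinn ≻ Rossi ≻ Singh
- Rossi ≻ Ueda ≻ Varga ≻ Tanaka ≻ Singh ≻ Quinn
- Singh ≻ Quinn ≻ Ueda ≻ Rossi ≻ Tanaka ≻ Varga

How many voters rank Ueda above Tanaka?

2

Ballots ranking Ueda above Tanaka: 2.
Ballots ranking Tanaka above Ueda: 3.
So 2 of 5 voters prefer Ueda to Tanaka.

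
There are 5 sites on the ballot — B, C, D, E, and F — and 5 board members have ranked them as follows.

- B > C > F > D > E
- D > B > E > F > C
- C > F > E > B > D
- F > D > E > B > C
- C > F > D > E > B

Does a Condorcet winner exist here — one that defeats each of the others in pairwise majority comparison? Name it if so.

None — there is no Condorcet winner

Head-to-head results (5 voters total):
B vs C: B wins 3–2.
B vs D: D wins 3–2.
B vs E: E wins 3–2.
B vs F: F wins 3–2.
C vs D: C wins 3–2.
C vs E: C wins 3–2.
C vs F: C wins 3–2.
D vs E: D wins 4–1.
D vs F: F wins 4–1.
E vs F: F wins 4–1.
No candidate beats all others: B beats C beats D beats B, a majority cycle.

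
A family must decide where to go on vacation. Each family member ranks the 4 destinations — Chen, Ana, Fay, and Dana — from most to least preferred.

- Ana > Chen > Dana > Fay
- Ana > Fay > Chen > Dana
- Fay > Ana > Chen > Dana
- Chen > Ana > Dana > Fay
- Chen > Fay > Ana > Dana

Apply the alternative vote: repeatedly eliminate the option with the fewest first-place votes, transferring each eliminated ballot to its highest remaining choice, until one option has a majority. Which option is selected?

Ana

Round 1: Chen 2, Ana 2, Fay 1, Dana 0. Dana has the fewest and is eliminated.
Round 2: Chen 2, Ana 2, Fay 1. Fay has the fewest and is eliminated.
Round 3: Ana 3, Chen 2. Ana has a majority.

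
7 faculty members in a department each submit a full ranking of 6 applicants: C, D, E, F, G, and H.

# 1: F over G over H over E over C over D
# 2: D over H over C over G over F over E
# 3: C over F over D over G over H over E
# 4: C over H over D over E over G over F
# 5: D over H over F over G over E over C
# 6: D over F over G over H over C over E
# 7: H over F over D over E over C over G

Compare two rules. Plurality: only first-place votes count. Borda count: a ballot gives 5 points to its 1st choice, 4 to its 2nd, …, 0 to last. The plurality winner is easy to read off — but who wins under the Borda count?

D

Plurality first-place counts: C 2, D 3, E 0, F 1, G 0, H 1 → D.
Borda totals: C 16, D 24, E 7, F 21, G 14, H 23 → D.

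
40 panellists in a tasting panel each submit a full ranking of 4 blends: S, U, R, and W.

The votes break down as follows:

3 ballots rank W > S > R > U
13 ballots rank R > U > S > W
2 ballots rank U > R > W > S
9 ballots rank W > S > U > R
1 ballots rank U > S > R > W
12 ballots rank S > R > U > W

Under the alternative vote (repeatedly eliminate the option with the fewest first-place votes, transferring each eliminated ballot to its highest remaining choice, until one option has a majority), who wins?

S

Round 1: R 13, S 12, W 12, U 3. U has the fewest and is eliminated.
Round 2: R 15, S 13, W 12. W has the fewest and is eliminated.
Round 3: S 25, R 15. S has a majority.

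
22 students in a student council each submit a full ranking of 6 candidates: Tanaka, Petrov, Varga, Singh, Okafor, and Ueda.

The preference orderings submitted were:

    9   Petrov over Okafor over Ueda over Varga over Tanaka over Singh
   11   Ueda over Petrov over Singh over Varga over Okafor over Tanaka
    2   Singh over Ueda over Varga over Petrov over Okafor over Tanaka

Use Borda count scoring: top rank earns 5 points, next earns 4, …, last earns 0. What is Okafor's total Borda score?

49

Borda scores:
  Tanaka: 9·1 + 11·0 + 2·0 = 9
  Petrov: 9·5 + 11·4 + 2·2 = 93
  Varga: 9·2 + 11·2 + 2·3 = 46
  Singh: 9·0 + 11·3 + 2·5 = 43
  Okafor: 9·4 + 11·1 + 2·1 = 49
  Ueda: 9·3 + 11·5 + 2·4 = 90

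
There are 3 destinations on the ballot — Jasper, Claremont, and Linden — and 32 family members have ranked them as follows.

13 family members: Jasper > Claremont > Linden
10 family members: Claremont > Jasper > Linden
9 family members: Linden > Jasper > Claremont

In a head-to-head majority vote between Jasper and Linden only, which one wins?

Jasper

Ballots ranking Jasper above Linden: 13+10 = 23.
Ballots ranking Linden above Jasper: 9.
Jasper wins the head-to-head, 23–9.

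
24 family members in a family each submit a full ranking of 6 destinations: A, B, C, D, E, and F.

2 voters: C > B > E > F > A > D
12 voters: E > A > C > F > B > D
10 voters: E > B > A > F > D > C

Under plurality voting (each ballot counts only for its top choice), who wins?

E

First-place vote totals:
  A: 0
  B: 0
  C: 2
  D: 0
  E: 22
  F: 0
E has the most first-place votes.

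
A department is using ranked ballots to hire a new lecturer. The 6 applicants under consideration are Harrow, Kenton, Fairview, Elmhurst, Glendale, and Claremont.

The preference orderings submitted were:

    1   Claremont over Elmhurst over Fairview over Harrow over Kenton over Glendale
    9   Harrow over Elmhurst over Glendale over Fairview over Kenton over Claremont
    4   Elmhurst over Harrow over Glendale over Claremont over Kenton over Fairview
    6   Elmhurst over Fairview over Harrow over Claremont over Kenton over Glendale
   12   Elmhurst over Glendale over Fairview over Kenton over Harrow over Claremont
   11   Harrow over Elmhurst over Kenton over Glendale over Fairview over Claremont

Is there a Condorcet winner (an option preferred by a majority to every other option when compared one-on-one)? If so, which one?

Head-to-head results (43 voters total):
Harrow vs Kenton: Harrow wins 31–12.
Harrow vs Fairview: Harrow wins 24–19.
Harrow vs Elmhurst: Elmhurst wins 23–20.
Harrow vs Glendale: Harrow wins 31–12.
Harrow vs Claremont: Harrow wins 42–1.
Kenton vs Fairview: Fairview wins 28–15.
Kenton vs Elmhurst: Elmhurst wins 43–0.
Kenton vs Glendale: Glendale wins 25–18.
Kenton vs Claremont: Kenton wins 32–11.
Fairview vs Elmhurst: Elmhurst wins 43–0.
Fairview vs Glendale: Glendale wins 36–7.
Fairview vs Claremont: Fairview wins 38–5.
Elmhurst vs Glendale: Elmhurst wins 43–0.
Elmhurst vs Claremont: Elmhurst wins 42–1.
Glendale vs Claremont: Glendale wins 36–7.
Elmhurst beats each rival — Harrow (23–20), Kenton (43–0), Fairview (43–0), Glendale (43–0), Claremont (42–1) — so Elmhurst is the Condorcet winner.

Elmhurst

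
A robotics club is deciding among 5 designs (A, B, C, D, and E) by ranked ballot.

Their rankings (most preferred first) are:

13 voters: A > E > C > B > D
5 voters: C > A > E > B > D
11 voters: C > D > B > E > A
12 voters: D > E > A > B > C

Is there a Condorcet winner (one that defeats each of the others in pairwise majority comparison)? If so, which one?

Head-to-head results (41 voters total):
A vs B: A wins 30–11.
A vs C: A wins 25–16.
A vs D: D wins 23–18.
A vs E: E wins 23–18.
B vs C: C wins 29–12.
B vs D: D wins 23–18.
B vs E: E wins 30–11.
C vs D: C wins 29–12.
C vs E: E wins 25–16.
D vs E: D wins 23–18.
No candidate beats all others: A beats C beats D beats A, a majority cycle.

There is no Condorcet winner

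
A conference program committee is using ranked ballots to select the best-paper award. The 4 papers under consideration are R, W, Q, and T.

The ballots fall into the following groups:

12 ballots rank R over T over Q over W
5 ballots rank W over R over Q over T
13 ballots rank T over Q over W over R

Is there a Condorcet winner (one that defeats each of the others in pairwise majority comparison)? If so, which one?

Head-to-head results (30 voters total):
R vs W: W wins 18–12.
R vs Q: R wins 17–13.
R vs T: R wins 17–13.
W vs Q: Q wins 25–5.
W vs T: T wins 25–5.
Q vs T: T wins 25–5.
No candidate beats all others: R beats Q beats W beats R, a majority cycle.

None — there is no Condorcet winner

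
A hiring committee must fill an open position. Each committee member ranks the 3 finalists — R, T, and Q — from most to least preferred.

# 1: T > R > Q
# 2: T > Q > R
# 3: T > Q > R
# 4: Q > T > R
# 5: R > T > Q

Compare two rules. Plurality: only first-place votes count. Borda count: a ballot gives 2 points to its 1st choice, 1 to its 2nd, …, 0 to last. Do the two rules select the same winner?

Yes

Plurality first-place counts: R 1, T 3, Q 1 → T.
Borda totals: R 3, T 8, Q 4 → T.
The two rules agree on T.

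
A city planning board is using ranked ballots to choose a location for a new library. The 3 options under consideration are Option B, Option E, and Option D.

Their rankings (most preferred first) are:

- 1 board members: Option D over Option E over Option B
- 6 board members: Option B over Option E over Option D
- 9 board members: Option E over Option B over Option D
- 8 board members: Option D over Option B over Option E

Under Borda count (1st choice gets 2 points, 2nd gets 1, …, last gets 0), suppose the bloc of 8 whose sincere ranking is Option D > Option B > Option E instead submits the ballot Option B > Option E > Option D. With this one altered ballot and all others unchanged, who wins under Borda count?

Borda totals with the altered ballot: Option B 37, Option E 33, Option D 2.
The winner is unchanged: still Option B.

Option B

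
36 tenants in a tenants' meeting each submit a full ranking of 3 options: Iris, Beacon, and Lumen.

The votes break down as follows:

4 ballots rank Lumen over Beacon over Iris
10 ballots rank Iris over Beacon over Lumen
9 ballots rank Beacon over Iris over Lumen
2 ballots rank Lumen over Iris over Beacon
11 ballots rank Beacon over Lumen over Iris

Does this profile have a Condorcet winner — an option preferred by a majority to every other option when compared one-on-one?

Yes

Head-to-head results (36 voters total):
Iris vs Beacon: Beacon wins 24–12.
Iris vs Lumen: Iris wins 19–17.
Beacon vs Lumen: Beacon wins 30–6.
Beacon beats each rival — Iris (24–12), Lumen (30–6) — so Beacon is the Condorcet winner.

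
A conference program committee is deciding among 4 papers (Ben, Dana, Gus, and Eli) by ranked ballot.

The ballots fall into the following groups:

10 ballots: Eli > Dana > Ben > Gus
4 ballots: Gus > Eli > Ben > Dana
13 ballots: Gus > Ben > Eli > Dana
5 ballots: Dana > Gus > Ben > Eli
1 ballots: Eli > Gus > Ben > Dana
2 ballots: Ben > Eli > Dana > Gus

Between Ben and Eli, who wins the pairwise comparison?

Ballots ranking Ben above Eli: 13+5+2 = 20.
Ballots ranking Eli above Ben: 10+4+1 = 15.
Ben wins the head-to-head, 20–15.

Ben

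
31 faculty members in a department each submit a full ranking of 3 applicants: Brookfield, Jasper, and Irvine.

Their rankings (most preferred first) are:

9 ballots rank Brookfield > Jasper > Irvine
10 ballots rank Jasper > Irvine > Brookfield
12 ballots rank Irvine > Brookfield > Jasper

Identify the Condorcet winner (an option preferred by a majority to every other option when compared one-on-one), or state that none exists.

Head-to-head results (31 voters total):
Brookfield vs Jasper: Brookfield wins 21–10.
Brookfield vs Irvine: Irvine wins 22–9.
Jasper vs Irvine: Jasper wins 19–12.
No candidate beats all others: Brookfield beats Jasper beats Irvine beats Brookfield, a majority cycle.

There is no Condorcet winner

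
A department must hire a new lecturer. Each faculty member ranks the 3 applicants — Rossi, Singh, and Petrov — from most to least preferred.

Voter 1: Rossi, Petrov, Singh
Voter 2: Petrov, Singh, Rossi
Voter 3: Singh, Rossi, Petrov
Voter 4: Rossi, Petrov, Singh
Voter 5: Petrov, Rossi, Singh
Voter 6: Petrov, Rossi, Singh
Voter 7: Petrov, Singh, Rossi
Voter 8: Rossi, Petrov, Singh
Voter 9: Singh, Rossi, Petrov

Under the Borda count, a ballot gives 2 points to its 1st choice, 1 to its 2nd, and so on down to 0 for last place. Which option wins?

Petrov

Borda scores:
  Rossi: 2 + 0 + 1 + 2 + 1 + 1 + 0 + 2 + 1 = 10
  Singh: 0 + 1 + 2 + 0 + 0 + 0 + 1 + 0 + 2 = 6
  Petrov: 1 + 2 + 0 + 1 + 2 + 2 + 2 + 1 + 0 = 11
Petrov has the highest total.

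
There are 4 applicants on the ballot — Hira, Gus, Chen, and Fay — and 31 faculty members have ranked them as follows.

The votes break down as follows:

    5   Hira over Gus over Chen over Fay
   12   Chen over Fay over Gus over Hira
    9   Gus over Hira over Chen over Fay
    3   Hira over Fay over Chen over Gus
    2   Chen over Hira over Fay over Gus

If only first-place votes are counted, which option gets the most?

Chen

First-place vote totals:
  Hira: 8
  Gus: 9
  Chen: 14
  Fay: 0
Chen has the most first-place votes.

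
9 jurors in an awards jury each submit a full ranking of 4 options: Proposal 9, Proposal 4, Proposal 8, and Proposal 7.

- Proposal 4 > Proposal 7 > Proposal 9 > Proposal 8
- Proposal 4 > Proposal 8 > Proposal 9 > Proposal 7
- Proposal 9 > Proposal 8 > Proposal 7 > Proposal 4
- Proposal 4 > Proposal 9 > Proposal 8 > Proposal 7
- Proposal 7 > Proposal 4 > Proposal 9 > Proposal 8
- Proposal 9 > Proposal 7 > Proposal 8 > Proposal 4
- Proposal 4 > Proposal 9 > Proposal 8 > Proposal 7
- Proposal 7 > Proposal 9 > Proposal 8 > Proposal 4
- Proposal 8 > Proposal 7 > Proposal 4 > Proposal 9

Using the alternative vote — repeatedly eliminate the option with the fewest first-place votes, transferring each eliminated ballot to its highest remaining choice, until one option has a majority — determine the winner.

Proposal 7

Round 1: Proposal 4 4, Proposal 9 2, Proposal 7 2, Proposal 8 1. Proposal 8 has the fewest and is eliminated.
Round 2: Proposal 4 4, Proposal 7 3, Proposal 9 2. Proposal 9 has the fewest and is eliminated.
Round 3: Proposal 7 5, Proposal 4 4. Proposal 7 has a majority.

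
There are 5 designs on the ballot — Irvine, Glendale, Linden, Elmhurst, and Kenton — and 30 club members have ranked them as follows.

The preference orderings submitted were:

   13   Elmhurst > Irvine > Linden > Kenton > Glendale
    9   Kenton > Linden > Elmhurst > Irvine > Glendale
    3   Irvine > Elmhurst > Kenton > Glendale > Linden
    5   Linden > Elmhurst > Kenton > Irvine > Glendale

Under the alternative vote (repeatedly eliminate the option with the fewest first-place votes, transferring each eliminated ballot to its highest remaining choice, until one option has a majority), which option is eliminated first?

Round 1: Elmhurst 13, Kenton 9, Linden 5, Irvine 3, Glendale 0. Glendale has the fewest and is eliminated.
Round 2: Elmhurst 13, Kenton 9, Linden 5, Irvine 3. Irvine has the fewest and is eliminated.
Round 3: Elmhurst 16, Kenton 9, Linden 5. Elmhurst has a majority.

Glendale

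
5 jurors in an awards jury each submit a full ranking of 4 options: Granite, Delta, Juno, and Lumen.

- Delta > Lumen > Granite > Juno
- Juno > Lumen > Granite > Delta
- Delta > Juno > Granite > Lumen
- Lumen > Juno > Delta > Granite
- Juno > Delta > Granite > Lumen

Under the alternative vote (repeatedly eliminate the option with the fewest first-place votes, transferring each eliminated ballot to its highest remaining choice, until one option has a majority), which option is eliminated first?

Granite

Round 1: Delta 2, Juno 2, Lumen 1, Granite 0. Granite has the fewest and is eliminated.
Round 2: Delta 2, Juno 2, Lumen 1. Lumen has the fewest and is eliminated.
Round 3: Juno 3, Delta 2. Juno has a majority.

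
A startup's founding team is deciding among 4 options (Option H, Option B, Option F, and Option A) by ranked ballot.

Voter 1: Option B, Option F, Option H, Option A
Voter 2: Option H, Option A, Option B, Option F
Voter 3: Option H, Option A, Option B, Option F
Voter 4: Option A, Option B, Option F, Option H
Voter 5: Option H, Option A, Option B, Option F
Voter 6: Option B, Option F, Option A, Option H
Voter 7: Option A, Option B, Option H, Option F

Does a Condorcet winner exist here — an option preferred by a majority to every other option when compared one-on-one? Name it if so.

Head-to-head results (7 voters total):
Option H vs Option B: Option B wins 4–3.
Option H vs Option F: Option H wins 4–3.
Option H vs Option A: Option H wins 4–3.
Option B vs Option F: Option B wins 7–0.
Option B vs Option A: Option A wins 5–2.
Option F vs Option A: Option A wins 5–2.
No candidate beats all others: Option H beats Option A beats Option B beats Option H, a majority cycle.

There is no Condorcet winner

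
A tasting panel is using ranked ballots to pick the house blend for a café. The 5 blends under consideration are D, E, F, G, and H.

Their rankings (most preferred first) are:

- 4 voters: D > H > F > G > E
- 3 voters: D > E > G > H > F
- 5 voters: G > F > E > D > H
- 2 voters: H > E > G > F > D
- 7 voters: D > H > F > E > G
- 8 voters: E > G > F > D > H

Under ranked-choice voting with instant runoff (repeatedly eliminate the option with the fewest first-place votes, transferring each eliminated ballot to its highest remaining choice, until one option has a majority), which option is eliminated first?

Round 1: D 14, E 8, G 5, H 2, F 0. F has the fewest and is eliminated.
Round 2: D 14, E 8, G 5, H 2. H has the fewest and is eliminated.
Round 3: D 14, E 10, G 5. G has the fewest and is eliminated.
Round 4: E 15, D 14. E has a majority.

F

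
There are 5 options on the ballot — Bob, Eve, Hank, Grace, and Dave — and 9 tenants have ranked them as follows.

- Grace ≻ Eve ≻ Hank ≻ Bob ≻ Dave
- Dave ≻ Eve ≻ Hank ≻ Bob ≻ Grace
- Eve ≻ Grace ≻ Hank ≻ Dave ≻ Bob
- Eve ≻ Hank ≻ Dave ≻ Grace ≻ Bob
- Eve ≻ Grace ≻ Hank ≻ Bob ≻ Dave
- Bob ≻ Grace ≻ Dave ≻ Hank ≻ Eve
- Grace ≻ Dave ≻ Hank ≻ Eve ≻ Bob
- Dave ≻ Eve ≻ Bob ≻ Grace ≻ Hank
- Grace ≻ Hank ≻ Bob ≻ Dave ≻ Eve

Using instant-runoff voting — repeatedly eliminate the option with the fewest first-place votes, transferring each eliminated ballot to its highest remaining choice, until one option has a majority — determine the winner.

Round 1: Eve 3, Grace 3, Dave 2, Bob 1, Hank 0. Hank has the fewest and is eliminated.
Round 2: Eve 3, Grace 3, Dave 2, Bob 1. Bob has the fewest and is eliminated.
Round 3: Grace 4, Eve 3, Dave 2. Dave has the fewest and is eliminated.
Round 4: Eve 5, Grace 4. Eve has a majority.

Eve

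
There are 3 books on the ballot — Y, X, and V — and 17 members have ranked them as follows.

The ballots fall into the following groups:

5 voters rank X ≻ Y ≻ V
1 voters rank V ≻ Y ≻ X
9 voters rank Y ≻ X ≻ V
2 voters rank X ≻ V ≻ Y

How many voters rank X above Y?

7

Ballots ranking X above Y: 5+2 = 7.
Ballots ranking Y above X: 1+9 = 10.
So 7 of 17 voters prefer X to Y.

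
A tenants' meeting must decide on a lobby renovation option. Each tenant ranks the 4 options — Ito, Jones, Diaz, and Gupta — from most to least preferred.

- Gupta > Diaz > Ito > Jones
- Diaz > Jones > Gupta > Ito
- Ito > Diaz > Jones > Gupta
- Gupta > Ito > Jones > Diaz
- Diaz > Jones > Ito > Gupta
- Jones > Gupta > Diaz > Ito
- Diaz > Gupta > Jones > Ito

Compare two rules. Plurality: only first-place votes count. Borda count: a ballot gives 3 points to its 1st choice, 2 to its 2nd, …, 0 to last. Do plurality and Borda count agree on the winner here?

Plurality first-place counts: Ito 1, Jones 1, Diaz 3, Gupta 2 → Diaz.
Borda totals: Ito 7, Jones 10, Diaz 14, Gupta 11 → Diaz.
The two rules agree on Diaz.

Yes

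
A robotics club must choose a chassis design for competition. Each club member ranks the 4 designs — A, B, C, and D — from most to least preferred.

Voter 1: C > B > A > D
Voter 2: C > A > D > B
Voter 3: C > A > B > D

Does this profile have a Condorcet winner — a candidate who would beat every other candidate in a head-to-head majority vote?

Yes

Head-to-head results (3 voters total):
A vs B: A wins 2–1.
A vs C: C wins 3–0.
A vs D: A wins 3–0.
B vs C: C wins 3–0.
B vs D: B wins 2–1.
C vs D: C wins 3–0.
C beats each rival — A (3–0), B (3–0), D (3–0) — so C is the Condorcet winner.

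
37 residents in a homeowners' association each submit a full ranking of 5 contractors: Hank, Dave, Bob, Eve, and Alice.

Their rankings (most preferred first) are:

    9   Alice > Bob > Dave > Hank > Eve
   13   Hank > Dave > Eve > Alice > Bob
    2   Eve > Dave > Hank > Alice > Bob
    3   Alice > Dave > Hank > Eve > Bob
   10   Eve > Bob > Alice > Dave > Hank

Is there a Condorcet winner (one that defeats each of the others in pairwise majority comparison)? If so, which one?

None — there is no Condorcet winner

Head-to-head results (37 voters total):
Hank vs Dave: Dave wins 24–13.
Hank vs Bob: Bob wins 19–18.
Hank vs Eve: Hank wins 25–12.
Hank vs Alice: Alice wins 22–15.
Dave vs Bob: Bob wins 19–18.
Dave vs Eve: Dave wins 25–12.
Dave vs Alice: Alice wins 22–15.
Bob vs Eve: Eve wins 28–9.
Bob vs Alice: Alice wins 27–10.
Eve vs Alice: Eve wins 25–12.
No candidate beats all others: Hank beats Eve beats Bob beats Hank, a majority cycle.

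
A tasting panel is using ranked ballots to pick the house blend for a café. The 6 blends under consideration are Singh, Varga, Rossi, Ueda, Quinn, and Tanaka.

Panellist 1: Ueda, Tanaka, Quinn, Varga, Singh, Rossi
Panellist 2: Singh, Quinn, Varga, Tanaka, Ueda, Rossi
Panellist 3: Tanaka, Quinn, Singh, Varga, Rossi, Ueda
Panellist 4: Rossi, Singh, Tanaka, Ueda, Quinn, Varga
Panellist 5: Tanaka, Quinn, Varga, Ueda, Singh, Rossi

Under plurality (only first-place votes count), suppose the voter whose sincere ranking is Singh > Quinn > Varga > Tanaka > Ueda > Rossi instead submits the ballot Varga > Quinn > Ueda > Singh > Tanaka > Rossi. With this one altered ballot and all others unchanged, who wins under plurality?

Tanaka

First-place totals with the altered ballot: Singh 0, Varga 1, Rossi 1, Ueda 1, Quinn 0, Tanaka 2.
The winner is unchanged: still Tanaka.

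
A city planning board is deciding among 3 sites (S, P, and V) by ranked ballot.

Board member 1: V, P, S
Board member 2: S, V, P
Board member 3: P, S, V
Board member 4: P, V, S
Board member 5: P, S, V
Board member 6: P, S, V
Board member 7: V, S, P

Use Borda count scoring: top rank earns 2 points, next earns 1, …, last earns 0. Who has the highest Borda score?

P

Borda scores:
  S: 0 + 2 + 1 + 0 + 1 + 1 + 1 = 6
  P: 1 + 0 + 2 + 2 + 2 + 2 + 0 = 9
  V: 2 + 1 + 0 + 1 + 0 + 0 + 2 = 6
P has the highest total.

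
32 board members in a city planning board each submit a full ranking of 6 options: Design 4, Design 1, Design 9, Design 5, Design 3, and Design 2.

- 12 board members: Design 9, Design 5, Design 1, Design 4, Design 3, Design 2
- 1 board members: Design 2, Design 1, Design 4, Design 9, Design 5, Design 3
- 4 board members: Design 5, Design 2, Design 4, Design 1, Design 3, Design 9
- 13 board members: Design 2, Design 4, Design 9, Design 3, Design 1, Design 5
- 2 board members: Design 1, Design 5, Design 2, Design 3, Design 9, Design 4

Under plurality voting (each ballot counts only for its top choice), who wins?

First-place vote totals:
  Design 4: 0
  Design 1: 2
  Design 9: 12
  Design 5: 4
  Design 3: 0
  Design 2: 14
Design 2 has the most first-place votes.

Design 2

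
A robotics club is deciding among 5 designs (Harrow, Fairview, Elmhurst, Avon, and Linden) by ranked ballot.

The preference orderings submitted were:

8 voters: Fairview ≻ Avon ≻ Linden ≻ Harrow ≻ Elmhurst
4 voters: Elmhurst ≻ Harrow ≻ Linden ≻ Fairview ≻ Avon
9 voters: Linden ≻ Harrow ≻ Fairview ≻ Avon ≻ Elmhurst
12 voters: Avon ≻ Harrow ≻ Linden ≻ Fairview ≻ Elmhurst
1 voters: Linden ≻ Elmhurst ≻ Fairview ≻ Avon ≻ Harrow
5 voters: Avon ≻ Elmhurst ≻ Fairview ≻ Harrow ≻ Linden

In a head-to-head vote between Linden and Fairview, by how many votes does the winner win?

13

Ballots ranking Linden above Fairview: 4+9+12+1 = 26.
Ballots ranking Fairview above Linden: 8+5 = 13.
Linden wins 26–13, a margin of 13.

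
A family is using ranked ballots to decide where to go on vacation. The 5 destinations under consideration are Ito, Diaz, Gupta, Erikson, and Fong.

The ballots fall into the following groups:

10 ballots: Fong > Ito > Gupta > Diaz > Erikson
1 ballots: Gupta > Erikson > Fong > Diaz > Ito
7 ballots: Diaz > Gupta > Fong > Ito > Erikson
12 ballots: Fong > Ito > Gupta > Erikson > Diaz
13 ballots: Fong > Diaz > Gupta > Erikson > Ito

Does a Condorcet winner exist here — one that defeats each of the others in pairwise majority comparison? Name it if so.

Head-to-head results (43 voters total):
Ito vs Diaz: Ito wins 22–21.
Ito vs Gupta: Ito wins 22–21.
Ito vs Erikson: Ito wins 29–14.
Ito vs Fong: Fong wins 43–0.
Diaz vs Gupta: Gupta wins 23–20.
Diaz vs Erikson: Diaz wins 30–13.
Diaz vs Fong: Fong wins 36–7.
Gupta vs Erikson: Gupta wins 43–0.
Gupta vs Fong: Fong wins 35–8.
Erikson vs Fong: Fong wins 42–1.
Fong beats each rival — Ito (43–0), Diaz (36–7), Gupta (35–8), Erikson (42–1) — so Fong is the Condorcet winner.

Fong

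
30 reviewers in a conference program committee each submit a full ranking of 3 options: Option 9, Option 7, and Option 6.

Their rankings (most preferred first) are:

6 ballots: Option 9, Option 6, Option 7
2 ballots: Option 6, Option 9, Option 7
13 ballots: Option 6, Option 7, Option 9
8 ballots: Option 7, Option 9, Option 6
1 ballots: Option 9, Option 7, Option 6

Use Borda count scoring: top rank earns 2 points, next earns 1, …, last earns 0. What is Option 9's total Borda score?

24

Borda scores:
  Option 9: 6·2 + 2·1 + 13·0 + 8·1 + 2 = 24
  Option 7: 6·0 + 2·0 + 13·1 + 8·2 + 1 = 30
  Option 6: 6·1 + 2·2 + 13·2 + 8·0 + 0 = 36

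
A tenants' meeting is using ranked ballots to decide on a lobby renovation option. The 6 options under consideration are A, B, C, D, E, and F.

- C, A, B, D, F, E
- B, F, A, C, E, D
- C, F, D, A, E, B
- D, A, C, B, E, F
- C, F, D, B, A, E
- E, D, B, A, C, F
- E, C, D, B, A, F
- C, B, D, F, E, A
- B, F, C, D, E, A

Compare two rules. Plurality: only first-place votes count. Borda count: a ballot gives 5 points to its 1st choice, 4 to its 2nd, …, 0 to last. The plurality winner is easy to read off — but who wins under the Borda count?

Plurality first-place counts: A 0, B 2, C 4, D 1, E 2, F 0 → C.
Borda totals: A 17, B 26, C 33, D 25, E 15, F 19 → C.

C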